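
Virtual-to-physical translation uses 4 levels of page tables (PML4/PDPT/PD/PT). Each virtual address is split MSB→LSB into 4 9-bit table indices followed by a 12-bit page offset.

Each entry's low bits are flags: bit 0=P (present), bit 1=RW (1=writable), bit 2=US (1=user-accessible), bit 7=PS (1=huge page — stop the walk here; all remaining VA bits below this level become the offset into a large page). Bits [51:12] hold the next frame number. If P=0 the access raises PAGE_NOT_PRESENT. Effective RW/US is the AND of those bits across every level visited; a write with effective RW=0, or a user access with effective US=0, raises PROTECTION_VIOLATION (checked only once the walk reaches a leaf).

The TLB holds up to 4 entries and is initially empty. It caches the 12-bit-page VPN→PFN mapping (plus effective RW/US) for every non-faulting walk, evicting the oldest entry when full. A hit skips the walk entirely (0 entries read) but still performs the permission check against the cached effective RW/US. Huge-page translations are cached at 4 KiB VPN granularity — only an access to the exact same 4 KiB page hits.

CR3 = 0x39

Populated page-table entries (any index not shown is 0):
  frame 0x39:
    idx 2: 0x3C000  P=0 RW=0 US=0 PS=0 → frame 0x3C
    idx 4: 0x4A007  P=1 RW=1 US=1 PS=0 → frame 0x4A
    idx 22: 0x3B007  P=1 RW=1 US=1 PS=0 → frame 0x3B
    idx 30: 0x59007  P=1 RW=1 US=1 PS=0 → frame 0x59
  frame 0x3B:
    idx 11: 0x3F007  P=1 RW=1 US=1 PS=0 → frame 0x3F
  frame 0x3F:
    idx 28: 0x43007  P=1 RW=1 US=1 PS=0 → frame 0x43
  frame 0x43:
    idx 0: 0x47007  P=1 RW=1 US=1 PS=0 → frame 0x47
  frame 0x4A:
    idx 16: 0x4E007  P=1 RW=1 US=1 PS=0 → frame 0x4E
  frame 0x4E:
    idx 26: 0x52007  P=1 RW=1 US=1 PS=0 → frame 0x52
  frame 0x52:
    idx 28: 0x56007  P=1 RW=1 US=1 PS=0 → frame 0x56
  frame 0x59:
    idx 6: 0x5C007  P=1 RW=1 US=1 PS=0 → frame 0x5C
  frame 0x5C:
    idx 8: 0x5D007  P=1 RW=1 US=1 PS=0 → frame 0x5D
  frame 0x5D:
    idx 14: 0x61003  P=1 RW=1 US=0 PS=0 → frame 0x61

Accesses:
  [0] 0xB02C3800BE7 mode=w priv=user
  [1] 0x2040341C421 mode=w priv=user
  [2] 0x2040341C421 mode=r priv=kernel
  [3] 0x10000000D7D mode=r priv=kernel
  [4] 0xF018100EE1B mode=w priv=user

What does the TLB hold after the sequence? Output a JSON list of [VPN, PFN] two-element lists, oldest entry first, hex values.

Trace:
#0 VA=0xB02C3800BE7 (w,user):
  lvl0: tbl 0x39, slot 22 ⇒ 0x3B007 (P1/RW1/US1/PS0)
  lvl1: tbl 0x3B, slot 11 ⇒ 0x3F007 (P1/RW1/US1/PS0)
  lvl2: tbl 0x3F, slot 28 ⇒ 0x43007 (P1/RW1/US1/PS0)
  lvl3: tbl 0x43, slot 0 ⇒ 0x47007 (P1/RW1/US1/PS0)
  → PA=0x47BE7  (4 entries read)
#1 VA=0x2040341C421 (w,user):
  lvl0: tbl 0x39, slot 4 ⇒ 0x4A007 (P1/RW1/US1/PS0)
  lvl1: tbl 0x4A, slot 16 ⇒ 0x4E007 (P1/RW1/US1/PS0)
  lvl2: tbl 0x4E, slot 26 ⇒ 0x52007 (P1/RW1/US1/PS0)
  lvl3: tbl 0x52, slot 28 ⇒ 0x56007 (P1/RW1/US1/PS0)
  → PA=0x56421  (4 entries read)
#2 VA=0x2040341C421 (r,kernel):
  TLB hit vpn=0x2040341C → PA=0x56421
#3 VA=0x10000000D7D (r,kernel):
  lvl0: tbl 0x39, slot 2 ⇒ 0x3C000 (P0/RW0/US0/PS0)
  ⇒ fault: PAGE_NOT_PRESENT  — 1 lookups
#4 VA=0xF018100EE1B (w,user):
  lvl0: tbl 0x39, slot 30 ⇒ 0x59007 (P1/RW1/US1/PS0)
  lvl1: tbl 0x59, slot 6 ⇒ 0x5C007 (P1/RW1/US1/PS0)
  lvl2: tbl 0x5C, slot 8 ⇒ 0x5D007 (P1/RW1/US1/PS0)
  lvl3: tbl 0x5D, slot 14 ⇒ 0x61003 (P1/RW1/US0/PS0)
  ⇒ fault: PROTECTION_VIOLATION  — 4 lookups

TLB: [["0xB02C3800", "0x47"], ["0x2040341C", "0x56"]]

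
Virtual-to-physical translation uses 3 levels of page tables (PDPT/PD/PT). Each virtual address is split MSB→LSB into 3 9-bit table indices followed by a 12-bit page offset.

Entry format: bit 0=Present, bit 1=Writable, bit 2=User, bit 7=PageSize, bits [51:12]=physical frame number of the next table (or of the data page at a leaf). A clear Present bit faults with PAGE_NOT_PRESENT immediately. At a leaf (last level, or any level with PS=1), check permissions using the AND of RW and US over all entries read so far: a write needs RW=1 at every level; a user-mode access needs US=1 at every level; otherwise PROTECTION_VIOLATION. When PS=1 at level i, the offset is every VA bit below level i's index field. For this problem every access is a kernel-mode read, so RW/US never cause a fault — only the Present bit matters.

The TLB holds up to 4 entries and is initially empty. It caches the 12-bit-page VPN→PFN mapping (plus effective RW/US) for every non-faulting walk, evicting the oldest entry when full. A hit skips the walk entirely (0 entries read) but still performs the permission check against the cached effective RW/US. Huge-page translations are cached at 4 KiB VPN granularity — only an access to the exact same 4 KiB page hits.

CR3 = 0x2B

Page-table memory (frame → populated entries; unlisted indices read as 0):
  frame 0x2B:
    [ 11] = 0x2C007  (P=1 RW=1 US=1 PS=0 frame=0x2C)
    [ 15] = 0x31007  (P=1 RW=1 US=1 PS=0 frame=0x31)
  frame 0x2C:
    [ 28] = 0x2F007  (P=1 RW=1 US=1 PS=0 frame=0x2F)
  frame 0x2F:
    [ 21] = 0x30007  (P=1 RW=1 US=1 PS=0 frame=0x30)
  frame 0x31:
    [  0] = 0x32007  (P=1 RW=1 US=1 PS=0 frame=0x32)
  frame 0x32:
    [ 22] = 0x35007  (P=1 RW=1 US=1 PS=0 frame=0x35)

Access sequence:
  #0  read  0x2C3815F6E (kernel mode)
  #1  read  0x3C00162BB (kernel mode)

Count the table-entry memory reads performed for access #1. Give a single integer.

Trace:
#0 VA=0x2C3815F6E (r,kernel):
  lvl0: tbl 0x2B, slot 11 ⇒ 0x2C007 (P1/RW1/US1/PS0)
  lvl1: tbl 0x2C, slot 28 ⇒ 0x2F007 (P1/RW1/US1/PS0)
  lvl2: tbl 0x2F, slot 21 ⇒ 0x30007 (P1/RW1/US1/PS0)
  ⇒ phys 0x30F6E  [3 reads]
#1 VA=0x3C00162BB (r,kernel):
  lvl0: tbl 0x2B, slot 15 ⇒ 0x31007 (P1/RW1/US1/PS0)
  lvl1: tbl 0x31, slot 0 ⇒ 0x32007 (P1/RW1/US1/PS0)
  lvl2: tbl 0x32, slot 22 ⇒ 0x35007 (P1/RW1/US1/PS0)
  ⇒ phys 0x352BB  [3 reads]

Entries read for #1: 3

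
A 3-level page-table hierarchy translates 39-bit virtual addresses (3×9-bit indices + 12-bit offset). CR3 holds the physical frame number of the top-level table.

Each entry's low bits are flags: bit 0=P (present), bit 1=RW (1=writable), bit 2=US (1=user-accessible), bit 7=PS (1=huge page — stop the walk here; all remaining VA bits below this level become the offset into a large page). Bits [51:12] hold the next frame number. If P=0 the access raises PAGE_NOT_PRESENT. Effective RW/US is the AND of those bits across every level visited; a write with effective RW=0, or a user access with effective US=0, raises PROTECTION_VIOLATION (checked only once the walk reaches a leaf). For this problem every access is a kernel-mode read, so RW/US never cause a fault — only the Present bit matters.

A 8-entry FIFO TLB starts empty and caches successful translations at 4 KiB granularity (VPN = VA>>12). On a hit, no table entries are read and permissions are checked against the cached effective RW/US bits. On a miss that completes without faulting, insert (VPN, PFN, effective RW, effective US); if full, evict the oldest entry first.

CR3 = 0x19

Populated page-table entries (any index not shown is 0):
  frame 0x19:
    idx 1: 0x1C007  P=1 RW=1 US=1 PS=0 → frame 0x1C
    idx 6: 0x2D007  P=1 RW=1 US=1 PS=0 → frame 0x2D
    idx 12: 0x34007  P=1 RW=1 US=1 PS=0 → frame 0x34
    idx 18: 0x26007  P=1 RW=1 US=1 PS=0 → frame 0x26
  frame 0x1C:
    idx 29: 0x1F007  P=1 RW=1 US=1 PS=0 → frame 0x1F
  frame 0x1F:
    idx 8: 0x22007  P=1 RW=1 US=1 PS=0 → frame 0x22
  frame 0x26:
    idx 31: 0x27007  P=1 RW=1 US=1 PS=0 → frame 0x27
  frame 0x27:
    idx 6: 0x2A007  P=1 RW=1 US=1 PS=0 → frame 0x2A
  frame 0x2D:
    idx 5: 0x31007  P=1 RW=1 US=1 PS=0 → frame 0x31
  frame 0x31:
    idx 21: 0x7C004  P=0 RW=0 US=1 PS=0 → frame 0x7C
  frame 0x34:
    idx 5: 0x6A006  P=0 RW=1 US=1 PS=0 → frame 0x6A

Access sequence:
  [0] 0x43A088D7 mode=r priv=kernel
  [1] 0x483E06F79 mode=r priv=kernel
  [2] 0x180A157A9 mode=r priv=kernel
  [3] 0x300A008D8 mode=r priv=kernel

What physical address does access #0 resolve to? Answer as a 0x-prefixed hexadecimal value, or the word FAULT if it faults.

Per-access translation:
#0 VA=0x43A088D7 (r,kernel):
  L0: frame=0x19 idx=1 entry=0x1C007 [P=1 RW=1 US=1 PS=0]
  L1: frame=0x1C idx=29 entry=0x1F007 [P=1 RW=1 US=1 PS=0]
  L2: frame=0x1F idx=8 entry=0x22007 [P=1 RW=1 US=1 PS=0]
  ✓ 0x228D7  — 3 lookups
#1 VA=0x483E06F79 (r,kernel):
  L0: frame=0x19 idx=18 entry=0x26007 [P=1 RW=1 US=1 PS=0]
  L1: frame=0x26 idx=31 entry=0x27007 [P=1 RW=1 US=1 PS=0]
  L2: frame=0x27 idx=6 entry=0x2A007 [P=1 RW=1 US=1 PS=0]
  ✓ 0x2AF79  — 3 lookups
#2 VA=0x180A157A9 (r,kernel):
  L0: frame=0x19 idx=6 entry=0x2D007 [P=1 RW=1 US=1 PS=0]
  L1: frame=0x2D idx=5 entry=0x31007 [P=1 RW=1 US=1 PS=0]
  L2: frame=0x31 idx=21 entry=0x7C004 [P=0 RW=0 US=1 PS=0]
  → PAGE_NOT_PRESENT  (3 entries read)
#3 VA=0x300A008D8 (r,kernel):
  L0: frame=0x19 idx=12 entry=0x34007 [P=1 RW=1 US=1 PS=0]
  L1: frame=0x34 idx=5 entry=0x6A006 [P=0 RW=1 US=1 PS=0]
  → PAGE_NOT_PRESENT  (2 entries read)

Access #0 PA: 0x228D7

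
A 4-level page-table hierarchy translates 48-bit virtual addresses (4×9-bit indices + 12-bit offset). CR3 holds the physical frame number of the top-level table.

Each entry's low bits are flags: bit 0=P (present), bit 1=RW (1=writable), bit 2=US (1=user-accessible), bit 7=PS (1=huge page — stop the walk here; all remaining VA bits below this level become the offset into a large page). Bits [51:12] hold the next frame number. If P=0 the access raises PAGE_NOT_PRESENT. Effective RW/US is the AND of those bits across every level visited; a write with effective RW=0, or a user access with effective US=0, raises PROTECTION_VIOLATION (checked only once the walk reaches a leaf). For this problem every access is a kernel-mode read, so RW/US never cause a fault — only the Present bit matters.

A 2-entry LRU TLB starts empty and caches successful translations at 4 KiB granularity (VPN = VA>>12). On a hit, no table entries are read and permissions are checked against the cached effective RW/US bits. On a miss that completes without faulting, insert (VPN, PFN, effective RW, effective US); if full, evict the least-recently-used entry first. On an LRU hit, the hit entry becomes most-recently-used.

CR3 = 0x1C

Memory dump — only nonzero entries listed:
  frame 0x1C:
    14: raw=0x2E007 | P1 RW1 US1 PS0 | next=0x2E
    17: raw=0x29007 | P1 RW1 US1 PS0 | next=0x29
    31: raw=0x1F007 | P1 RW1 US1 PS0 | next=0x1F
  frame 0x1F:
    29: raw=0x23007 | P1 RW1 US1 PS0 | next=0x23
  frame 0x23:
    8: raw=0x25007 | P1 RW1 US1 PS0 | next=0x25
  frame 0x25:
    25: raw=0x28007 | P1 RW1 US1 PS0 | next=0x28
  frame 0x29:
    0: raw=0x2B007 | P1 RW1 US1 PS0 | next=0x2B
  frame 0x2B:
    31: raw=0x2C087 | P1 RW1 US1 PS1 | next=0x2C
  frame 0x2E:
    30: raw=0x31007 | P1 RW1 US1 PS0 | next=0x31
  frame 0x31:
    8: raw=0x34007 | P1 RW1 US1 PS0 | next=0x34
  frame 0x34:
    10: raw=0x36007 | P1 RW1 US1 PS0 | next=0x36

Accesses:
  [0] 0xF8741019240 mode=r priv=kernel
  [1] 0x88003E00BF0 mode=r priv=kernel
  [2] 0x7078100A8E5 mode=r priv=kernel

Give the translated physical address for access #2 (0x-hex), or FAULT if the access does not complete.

Per-access translation:
#0 VA=0xF8741019240 (r,kernel):
  [0] read 0x1C idx=31: raw=0x1F007 flags P=1 W=1 U=1 S=0
  [1] read 0x1F idx=29: raw=0x23007 flags P=1 W=1 U=1 S=0
  [2] read 0x23 idx=8: raw=0x25007 flags P=1 W=1 U=1 S=0
  [3] read 0x25 idx=25: raw=0x28007 flags P=1 W=1 U=1 S=0
  ⇒ phys 0x28240  [4 reads]
#1 VA=0x88003E00BF0 (r,kernel):
  [0] read 0x1C idx=17: raw=0x29007 flags P=1 W=1 U=1 S=0
  [1] read 0x29 idx=0: raw=0x2B007 flags P=1 W=1 U=1 S=0
  [2] read 0x2B idx=31: raw=0x2C087 flags P=1 W=1 U=1 S=1
  ⇒ phys 0x2CBF0 (huge @L2)  [3 reads]
#2 VA=0x7078100A8E5 (r,kernel):
  [0] read 0x1C idx=14: raw=0x2E007 flags P=1 W=1 U=1 S=0
  [1] read 0x2E idx=30: raw=0x31007 flags P=1 W=1 U=1 S=0
  [2] read 0x31 idx=8: raw=0x34007 flags P=1 W=1 U=1 S=0
  [3] read 0x34 idx=10: raw=0x36007 flags P=1 W=1 U=1 S=0
  ⇒ phys 0x368E5  [4 reads]

Access #2 PA: 0x368E5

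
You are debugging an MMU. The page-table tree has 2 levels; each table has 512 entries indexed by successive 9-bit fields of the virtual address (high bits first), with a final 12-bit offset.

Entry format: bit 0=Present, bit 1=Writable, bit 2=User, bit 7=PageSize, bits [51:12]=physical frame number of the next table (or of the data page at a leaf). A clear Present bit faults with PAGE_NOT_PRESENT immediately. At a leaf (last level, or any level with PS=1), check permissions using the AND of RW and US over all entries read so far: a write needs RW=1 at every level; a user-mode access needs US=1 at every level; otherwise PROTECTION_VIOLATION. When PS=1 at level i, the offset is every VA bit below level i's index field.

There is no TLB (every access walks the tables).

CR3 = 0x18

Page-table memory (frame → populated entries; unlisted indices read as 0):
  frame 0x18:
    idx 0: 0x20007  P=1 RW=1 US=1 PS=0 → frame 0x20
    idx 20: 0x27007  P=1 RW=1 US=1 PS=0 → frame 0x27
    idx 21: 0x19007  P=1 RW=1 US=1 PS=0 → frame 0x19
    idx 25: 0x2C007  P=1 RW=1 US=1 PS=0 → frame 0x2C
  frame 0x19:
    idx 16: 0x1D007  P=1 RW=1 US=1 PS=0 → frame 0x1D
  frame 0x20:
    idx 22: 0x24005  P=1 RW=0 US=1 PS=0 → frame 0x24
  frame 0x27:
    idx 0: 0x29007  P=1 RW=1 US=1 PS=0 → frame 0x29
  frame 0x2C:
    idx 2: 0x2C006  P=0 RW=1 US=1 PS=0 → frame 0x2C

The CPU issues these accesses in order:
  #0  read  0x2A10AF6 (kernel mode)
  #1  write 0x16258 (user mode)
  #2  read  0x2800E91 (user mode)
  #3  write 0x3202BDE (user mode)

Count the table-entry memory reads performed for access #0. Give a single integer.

Walk each access:
#0 VA=0x2A10AF6 (r,kernel):
  L0: frame=0x18 idx=21 entry=0x19007 [P=1 RW=1 US=1 PS=0]
  L1: frame=0x19 idx=16 entry=0x1D007 [P=1 RW=1 US=1 PS=0]
  → PA=0x1DAF6  (2 entries read)
#1 VA=0x16258 (w,user):
  L0: frame=0x18 idx=0 entry=0x20007 [P=1 RW=1 US=1 PS=0]
  L1: frame=0x20 idx=22 entry=0x24005 [P=1 RW=0 US=1 PS=0]
  ✗ PROTECTION_VIOLATION  [2 reads]
#2 VA=0x2800E91 (r,user):
  L0: frame=0x18 idx=20 entry=0x27007 [P=1 RW=1 US=1 PS=0]
  L1: frame=0x27 idx=0 entry=0x29007 [P=1 RW=1 US=1 PS=0]
  → PA=0x29E91  (2 entries read)
#3 VA=0x3202BDE (w,user):
  L0: frame=0x18 idx=25 entry=0x2C007 [P=1 RW=1 US=1 PS=0]
  L1: frame=0x2C idx=2 entry=0x2C006 [P=0 RW=1 US=1 PS=0]
  ✗ PAGE_NOT_PRESENT  [2 reads]

Entries read for #0: 2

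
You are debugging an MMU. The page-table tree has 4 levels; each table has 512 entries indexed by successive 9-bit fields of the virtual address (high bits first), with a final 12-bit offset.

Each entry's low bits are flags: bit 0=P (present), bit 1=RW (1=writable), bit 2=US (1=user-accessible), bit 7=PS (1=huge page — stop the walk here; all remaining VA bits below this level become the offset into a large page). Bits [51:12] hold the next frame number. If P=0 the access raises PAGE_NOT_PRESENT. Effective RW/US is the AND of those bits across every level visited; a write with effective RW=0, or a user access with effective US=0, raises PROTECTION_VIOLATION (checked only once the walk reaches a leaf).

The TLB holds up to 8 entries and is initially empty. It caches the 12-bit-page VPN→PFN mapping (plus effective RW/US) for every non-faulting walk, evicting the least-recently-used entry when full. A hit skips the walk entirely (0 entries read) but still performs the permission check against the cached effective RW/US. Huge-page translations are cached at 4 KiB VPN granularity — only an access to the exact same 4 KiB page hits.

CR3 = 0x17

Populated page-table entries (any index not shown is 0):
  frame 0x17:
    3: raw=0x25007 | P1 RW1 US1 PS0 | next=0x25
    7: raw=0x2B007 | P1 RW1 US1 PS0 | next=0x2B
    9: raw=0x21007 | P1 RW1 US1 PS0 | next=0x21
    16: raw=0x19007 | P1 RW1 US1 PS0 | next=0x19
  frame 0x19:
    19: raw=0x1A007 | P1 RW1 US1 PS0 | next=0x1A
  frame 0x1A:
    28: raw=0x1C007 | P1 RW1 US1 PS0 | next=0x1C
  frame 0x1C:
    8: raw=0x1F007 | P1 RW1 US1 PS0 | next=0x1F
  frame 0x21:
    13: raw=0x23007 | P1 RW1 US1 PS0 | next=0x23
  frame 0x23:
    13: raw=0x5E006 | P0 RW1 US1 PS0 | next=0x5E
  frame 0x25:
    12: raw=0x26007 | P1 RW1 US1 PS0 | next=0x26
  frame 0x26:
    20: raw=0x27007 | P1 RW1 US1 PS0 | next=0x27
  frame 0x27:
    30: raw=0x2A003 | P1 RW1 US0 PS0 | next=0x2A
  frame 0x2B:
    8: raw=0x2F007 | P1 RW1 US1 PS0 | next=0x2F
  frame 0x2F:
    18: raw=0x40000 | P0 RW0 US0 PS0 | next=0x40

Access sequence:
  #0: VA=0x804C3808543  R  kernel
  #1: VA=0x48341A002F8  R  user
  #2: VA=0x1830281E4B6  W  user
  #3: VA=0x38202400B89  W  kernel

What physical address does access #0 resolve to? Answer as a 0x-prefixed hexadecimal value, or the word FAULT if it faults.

Walk each access:
#0 VA=0x804C3808543 (r,kernel):
  lvl0: tbl 0x17, slot 16 ⇒ 0x19007 (P1/RW1/US1/PS0)
  lvl1: tbl 0x19, slot 19 ⇒ 0x1A007 (P1/RW1/US1/PS0)
  lvl2: tbl 0x1A, slot 28 ⇒ 0x1C007 (P1/RW1/US1/PS0)
  lvl3: tbl 0x1C, slot 8 ⇒ 0x1F007 (P1/RW1/US1/PS0)
  → PA=0x1F543  (4 entries read)
#1 VA=0x48341A002F8 (r,user):
  lvl0: tbl 0x17, slot 9 ⇒ 0x21007 (P1/RW1/US1/PS0)
  lvl1: tbl 0x21, slot 13 ⇒ 0x23007 (P1/RW1/US1/PS0)
  lvl2: tbl 0x23, slot 13 ⇒ 0x5E006 (P0/RW1/US1/PS0)
  ✗ PAGE_NOT_PRESENT  [3 reads]
#2 VA=0x1830281E4B6 (w,user):
  lvl0: tbl 0x17, slot 3 ⇒ 0x25007 (P1/RW1/US1/PS0)
  lvl1: tbl 0x25, slot 12 ⇒ 0x26007 (P1/RW1/US1/PS0)
  lvl2: tbl 0x26, slot 20 ⇒ 0x27007 (P1/RW1/US1/PS0)
  lvl3: tbl 0x27, slot 30 ⇒ 0x2A003 (P1/RW1/US0/PS0)
  ✗ PROTECTION_VIOLATION  [4 reads]
#3 VA=0x38202400B89 (w,kernel):
  lvl0: tbl 0x17, slot 7 ⇒ 0x2B007 (P1/RW1/US1/PS0)
  lvl1: tbl 0x2B, slot 8 ⇒ 0x2F007 (P1/RW1/US1/PS0)
  lvl2: tbl 0x2F, slot 18 ⇒ 0x40000 (P0/RW0/US0/PS0)
  ✗ PAGE_NOT_PRESENT  [3 reads]

Access #0 PA: 0x1F543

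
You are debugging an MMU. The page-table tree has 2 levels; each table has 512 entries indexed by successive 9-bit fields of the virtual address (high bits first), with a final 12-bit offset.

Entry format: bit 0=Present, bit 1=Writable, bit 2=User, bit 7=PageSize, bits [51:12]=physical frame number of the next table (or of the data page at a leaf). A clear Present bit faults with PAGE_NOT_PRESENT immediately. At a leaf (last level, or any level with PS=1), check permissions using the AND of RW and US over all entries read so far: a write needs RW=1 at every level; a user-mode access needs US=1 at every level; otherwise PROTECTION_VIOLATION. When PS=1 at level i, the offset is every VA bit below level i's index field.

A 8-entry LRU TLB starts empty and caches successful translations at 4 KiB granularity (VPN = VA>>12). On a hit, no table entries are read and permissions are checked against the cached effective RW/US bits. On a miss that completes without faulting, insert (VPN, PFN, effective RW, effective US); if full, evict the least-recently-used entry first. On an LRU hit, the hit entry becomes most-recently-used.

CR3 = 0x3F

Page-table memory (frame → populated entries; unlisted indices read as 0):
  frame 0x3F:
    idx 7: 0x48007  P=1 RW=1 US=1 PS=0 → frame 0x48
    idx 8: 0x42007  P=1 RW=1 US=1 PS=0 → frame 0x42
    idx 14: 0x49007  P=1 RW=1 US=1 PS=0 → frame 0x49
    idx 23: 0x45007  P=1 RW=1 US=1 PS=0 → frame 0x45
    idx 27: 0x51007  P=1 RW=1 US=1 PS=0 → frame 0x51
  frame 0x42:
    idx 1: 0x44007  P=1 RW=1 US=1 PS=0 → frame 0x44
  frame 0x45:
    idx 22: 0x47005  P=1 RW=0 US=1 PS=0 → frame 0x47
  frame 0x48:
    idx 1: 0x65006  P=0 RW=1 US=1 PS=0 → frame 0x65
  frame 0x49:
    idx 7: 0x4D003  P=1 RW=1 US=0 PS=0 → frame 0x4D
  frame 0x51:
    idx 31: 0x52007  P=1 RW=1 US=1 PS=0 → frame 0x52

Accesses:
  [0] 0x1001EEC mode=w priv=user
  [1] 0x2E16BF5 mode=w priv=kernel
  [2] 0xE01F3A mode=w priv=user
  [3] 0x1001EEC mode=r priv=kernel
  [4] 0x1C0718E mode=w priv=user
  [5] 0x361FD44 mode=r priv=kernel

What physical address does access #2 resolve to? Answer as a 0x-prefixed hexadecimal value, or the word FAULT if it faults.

Per-access translation:
#0 VA=0x1001EEC (w,user):
  lvl0: tbl 0x3F, slot 8 ⇒ 0x42007 (P1/RW1/US1/PS0)
  lvl1: tbl 0x42, slot 1 ⇒ 0x44007 (P1/RW1/US1/PS0)
  → PA=0x44EEC  (2 entries read)
#1 VA=0x2E16BF5 (w,kernel):
  lvl0: tbl 0x3F, slot 23 ⇒ 0x45007 (P1/RW1/US1/PS0)
  lvl1: tbl 0x45, slot 22 ⇒ 0x47005 (P1/RW0/US1/PS0)
  → PROTECTION_VIOLATION  (2 entries read)
#2 VA=0xE01F3A (w,user):
  lvl0: tbl 0x3F, slot 7 ⇒ 0x48007 (P1/RW1/US1/PS0)
  lvl1: tbl 0x48, slot 1 ⇒ 0x65006 (P0/RW1/US1/PS0)
  → PAGE_NOT_PRESENT  (2 entries read)
#3 VA=0x1001EEC (r,kernel):
  TLB hit vpn=0x1001 → PA=0x44EEC
#4 VA=0x1C0718E (w,user):
  lvl0: tbl 0x3F, slot 14 ⇒ 0x49007 (P1/RW1/US1/PS0)
  lvl1: tbl 0x49, slot 7 ⇒ 0x4D003 (P1/RW1/US0/PS0)
  → PROTECTION_VIOLATION  (2 entries read)
#5 VA=0x361FD44 (r,kernel):
  lvl0: tbl 0x3F, slot 27 ⇒ 0x51007 (P1/RW1/US1/PS0)
  lvl1: tbl 0x51, slot 31 ⇒ 0x52007 (P1/RW1/US1/PS0)
  → PA=0x52D44  (2 entries read)

Access #2 PA: FAULT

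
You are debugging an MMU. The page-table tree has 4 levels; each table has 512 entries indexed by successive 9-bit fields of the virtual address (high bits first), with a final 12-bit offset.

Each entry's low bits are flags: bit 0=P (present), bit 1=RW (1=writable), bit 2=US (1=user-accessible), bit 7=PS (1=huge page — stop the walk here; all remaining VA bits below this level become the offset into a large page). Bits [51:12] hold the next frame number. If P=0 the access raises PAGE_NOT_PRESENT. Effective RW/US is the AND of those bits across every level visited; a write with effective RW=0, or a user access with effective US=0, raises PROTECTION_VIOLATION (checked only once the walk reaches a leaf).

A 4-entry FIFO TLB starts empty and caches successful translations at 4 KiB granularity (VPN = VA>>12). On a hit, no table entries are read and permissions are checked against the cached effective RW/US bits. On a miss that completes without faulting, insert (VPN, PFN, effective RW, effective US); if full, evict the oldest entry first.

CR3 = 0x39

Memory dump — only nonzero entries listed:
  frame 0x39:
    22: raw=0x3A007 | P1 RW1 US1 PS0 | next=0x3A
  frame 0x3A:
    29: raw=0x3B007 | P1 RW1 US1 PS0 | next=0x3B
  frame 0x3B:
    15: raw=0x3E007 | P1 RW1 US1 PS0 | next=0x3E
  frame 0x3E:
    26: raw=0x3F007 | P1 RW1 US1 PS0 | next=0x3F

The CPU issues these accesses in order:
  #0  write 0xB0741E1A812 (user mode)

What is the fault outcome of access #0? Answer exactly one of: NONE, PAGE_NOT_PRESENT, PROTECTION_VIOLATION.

Per-access translation:
#0 VA=0xB0741E1A812 (w,user):
  L0 @0x39[22] → 0x3A007  P=1,RW=1,US=1,PS=0
  L1 @0x3A[29] → 0x3B007  P=1,RW=1,US=1,PS=0
  L2 @0x3B[15] → 0x3E007  P=1,RW=1,US=1,PS=0
  L3 @0x3E[26] → 0x3F007  P=1,RW=1,US=1,PS=0
  → PA=0x3F812  (4 entries read)

Access #0 fault: NONE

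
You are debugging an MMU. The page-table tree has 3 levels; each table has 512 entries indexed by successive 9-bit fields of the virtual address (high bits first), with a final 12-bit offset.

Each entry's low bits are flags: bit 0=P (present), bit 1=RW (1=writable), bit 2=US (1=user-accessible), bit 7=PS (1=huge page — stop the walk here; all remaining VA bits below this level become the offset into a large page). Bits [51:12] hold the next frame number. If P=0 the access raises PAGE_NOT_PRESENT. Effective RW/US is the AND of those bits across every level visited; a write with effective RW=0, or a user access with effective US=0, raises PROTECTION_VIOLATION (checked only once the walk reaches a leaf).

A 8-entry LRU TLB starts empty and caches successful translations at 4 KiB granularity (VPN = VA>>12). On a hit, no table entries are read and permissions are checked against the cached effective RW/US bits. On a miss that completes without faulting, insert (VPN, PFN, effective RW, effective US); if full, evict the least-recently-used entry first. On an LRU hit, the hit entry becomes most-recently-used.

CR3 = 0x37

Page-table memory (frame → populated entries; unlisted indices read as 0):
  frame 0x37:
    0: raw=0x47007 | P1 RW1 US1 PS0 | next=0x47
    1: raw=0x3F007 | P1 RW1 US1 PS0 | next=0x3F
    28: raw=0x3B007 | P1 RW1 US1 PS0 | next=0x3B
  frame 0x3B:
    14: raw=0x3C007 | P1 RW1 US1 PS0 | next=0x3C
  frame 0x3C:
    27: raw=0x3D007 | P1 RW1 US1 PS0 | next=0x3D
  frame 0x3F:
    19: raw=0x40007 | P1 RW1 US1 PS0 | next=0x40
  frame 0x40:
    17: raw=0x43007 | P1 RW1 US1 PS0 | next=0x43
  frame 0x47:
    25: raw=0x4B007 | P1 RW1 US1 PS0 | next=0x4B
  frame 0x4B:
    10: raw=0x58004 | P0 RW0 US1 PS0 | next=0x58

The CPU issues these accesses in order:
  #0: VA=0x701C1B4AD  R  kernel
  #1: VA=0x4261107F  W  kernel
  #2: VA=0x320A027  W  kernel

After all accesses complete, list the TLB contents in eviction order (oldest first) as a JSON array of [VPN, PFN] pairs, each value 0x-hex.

Trace:
#0 VA=0x701C1B4AD (r,kernel):
  lvl0: tbl 0x37, slot 28 ⇒ 0x3B007 (P1/RW1/US1/PS0)
  lvl1: tbl 0x3B, slot 14 ⇒ 0x3C007 (P1/RW1/US1/PS0)
  lvl2: tbl 0x3C, slot 27 ⇒ 0x3D007 (P1/RW1/US1/PS0)
  ⇒ phys 0x3D4AD  [3 reads]
#1 VA=0x4261107F (w,kernel):
  lvl0: tbl 0x37, slot 1 ⇒ 0x3F007 (P1/RW1/US1/PS0)
  lvl1: tbl 0x3F, slot 19 ⇒ 0x40007 (P1/RW1/US1/PS0)
  lvl2: tbl 0x40, slot 17 ⇒ 0x43007 (P1/RW1/US1/PS0)
  ⇒ phys 0x4307F  [3 reads]
#2 VA=0x320A027 (w,kernel):
  lvl0: tbl 0x37, slot 0 ⇒ 0x47007 (P1/RW1/US1/PS0)
  lvl1: tbl 0x47, slot 25 ⇒ 0x4B007 (P1/RW1/US1/PS0)
  lvl2: tbl 0x4B, slot 10 ⇒ 0x58004 (P0/RW0/US1/PS0)
  → PAGE_NOT_PRESENT  (3 entries read)

TLB: [["0x701C1B", "0x3D"], ["0x42611", "0x43"]]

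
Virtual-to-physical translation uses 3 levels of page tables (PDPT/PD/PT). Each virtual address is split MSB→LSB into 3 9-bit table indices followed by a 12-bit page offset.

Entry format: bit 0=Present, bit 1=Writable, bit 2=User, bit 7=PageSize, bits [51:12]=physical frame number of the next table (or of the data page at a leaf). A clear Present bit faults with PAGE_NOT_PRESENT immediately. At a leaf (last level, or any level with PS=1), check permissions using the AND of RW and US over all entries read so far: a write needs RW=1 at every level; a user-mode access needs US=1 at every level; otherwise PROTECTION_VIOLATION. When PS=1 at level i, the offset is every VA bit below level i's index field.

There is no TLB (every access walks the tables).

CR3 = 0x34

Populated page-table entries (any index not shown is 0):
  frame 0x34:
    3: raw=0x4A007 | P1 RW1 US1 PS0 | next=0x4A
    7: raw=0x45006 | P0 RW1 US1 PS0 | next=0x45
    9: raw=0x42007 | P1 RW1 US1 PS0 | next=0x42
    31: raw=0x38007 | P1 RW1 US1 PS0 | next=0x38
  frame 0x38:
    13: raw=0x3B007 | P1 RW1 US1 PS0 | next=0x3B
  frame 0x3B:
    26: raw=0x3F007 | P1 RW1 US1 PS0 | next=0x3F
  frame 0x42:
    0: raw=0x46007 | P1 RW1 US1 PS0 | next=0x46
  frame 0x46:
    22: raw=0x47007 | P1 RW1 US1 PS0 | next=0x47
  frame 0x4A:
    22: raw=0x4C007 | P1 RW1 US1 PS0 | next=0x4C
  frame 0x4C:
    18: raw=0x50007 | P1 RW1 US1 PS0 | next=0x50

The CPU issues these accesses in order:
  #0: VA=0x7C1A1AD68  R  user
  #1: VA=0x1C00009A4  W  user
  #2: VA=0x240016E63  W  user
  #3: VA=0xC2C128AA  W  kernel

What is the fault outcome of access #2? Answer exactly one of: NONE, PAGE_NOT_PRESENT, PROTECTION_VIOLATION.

Trace:
#0 VA=0x7C1A1AD68 (r,user):
  L0 @0x34[31] → 0x38007  P=1,RW=1,US=1,PS=0
  L1 @0x38[13] → 0x3B007  P=1,RW=1,US=1,PS=0
  L2 @0x3B[26] → 0x3F007  P=1,RW=1,US=1,PS=0
  → PA=0x3FD68  (3 entries read)
#1 VA=0x1C00009A4 (w,user):
  L0 @0x34[7] → 0x45006  P=0,RW=1,US=1,PS=0
  ⇒ fault: PAGE_NOT_PRESENT  — 1 lookups
#2 VA=0x240016E63 (w,user):
  L0 @0x34[9] → 0x42007  P=1,RW=1,US=1,PS=0
  L1 @0x42[0] → 0x46007  P=1,RW=1,US=1,PS=0
  L2 @0x46[22] → 0x47007  P=1,RW=1,US=1,PS=0
  → PA=0x47E63  (3 entries read)
#3 VA=0xC2C128AA (w,kernel):
  L0 @0x34[3] → 0x4A007  P=1,RW=1,US=1,PS=0
  L1 @0x4A[22] → 0x4C007  P=1,RW=1,US=1,PS=0
  L2 @0x4C[18] → 0x50007  P=1,RW=1,US=1,PS=0
  → PA=0x508AA  (3 entries read)

Access #2 fault: NONE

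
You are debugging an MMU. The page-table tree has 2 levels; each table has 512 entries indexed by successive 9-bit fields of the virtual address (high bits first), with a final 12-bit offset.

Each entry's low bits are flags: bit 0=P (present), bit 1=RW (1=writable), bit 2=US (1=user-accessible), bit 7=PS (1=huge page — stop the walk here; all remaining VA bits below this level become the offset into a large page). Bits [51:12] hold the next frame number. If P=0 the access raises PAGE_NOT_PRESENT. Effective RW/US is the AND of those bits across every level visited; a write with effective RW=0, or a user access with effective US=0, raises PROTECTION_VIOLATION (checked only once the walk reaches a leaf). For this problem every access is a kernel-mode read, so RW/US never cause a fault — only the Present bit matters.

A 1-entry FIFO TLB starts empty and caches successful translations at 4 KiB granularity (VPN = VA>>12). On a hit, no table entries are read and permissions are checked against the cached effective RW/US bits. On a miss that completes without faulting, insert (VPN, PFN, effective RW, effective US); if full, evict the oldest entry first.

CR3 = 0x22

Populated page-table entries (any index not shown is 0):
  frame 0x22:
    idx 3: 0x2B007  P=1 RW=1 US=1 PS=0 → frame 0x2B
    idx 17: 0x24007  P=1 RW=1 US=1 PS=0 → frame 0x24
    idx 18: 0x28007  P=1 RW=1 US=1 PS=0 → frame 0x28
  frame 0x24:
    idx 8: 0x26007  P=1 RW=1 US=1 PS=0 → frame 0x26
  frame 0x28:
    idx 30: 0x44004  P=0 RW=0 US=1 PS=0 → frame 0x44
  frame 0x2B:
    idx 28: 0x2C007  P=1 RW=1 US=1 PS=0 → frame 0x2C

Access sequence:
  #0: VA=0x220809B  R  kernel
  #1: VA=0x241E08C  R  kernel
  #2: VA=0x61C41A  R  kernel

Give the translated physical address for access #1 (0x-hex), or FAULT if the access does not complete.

Per-access translation:
#0 VA=0x220809B (r,kernel):
  lvl0: tbl 0x22, slot 17 ⇒ 0x24007 (P1/RW1/US1/PS0)
  lvl1: tbl 0x24, slot 8 ⇒ 0x26007 (P1/RW1/US1/PS0)
  → PA=0x2609B  (2 entries read)
#1 VA=0x241E08C (r,kernel):
  lvl0: tbl 0x22, slot 18 ⇒ 0x28007 (P1/RW1/US1/PS0)
  lvl1: tbl 0x28, slot 30 ⇒ 0x44004 (P0/RW0/US1/PS0)
  ⇒ fault: PAGE_NOT_PRESENT  — 2 lookups
#2 VA=0x61C41A (r,kernel):
  lvl0: tbl 0x22, slot 3 ⇒ 0x2B007 (P1/RW1/US1/PS0)
  lvl1: tbl 0x2B, slot 28 ⇒ 0x2C007 (P1/RW1/US1/PS0)
  → PA=0x2C41A  (2 entries read)

Access #1 PA: FAULT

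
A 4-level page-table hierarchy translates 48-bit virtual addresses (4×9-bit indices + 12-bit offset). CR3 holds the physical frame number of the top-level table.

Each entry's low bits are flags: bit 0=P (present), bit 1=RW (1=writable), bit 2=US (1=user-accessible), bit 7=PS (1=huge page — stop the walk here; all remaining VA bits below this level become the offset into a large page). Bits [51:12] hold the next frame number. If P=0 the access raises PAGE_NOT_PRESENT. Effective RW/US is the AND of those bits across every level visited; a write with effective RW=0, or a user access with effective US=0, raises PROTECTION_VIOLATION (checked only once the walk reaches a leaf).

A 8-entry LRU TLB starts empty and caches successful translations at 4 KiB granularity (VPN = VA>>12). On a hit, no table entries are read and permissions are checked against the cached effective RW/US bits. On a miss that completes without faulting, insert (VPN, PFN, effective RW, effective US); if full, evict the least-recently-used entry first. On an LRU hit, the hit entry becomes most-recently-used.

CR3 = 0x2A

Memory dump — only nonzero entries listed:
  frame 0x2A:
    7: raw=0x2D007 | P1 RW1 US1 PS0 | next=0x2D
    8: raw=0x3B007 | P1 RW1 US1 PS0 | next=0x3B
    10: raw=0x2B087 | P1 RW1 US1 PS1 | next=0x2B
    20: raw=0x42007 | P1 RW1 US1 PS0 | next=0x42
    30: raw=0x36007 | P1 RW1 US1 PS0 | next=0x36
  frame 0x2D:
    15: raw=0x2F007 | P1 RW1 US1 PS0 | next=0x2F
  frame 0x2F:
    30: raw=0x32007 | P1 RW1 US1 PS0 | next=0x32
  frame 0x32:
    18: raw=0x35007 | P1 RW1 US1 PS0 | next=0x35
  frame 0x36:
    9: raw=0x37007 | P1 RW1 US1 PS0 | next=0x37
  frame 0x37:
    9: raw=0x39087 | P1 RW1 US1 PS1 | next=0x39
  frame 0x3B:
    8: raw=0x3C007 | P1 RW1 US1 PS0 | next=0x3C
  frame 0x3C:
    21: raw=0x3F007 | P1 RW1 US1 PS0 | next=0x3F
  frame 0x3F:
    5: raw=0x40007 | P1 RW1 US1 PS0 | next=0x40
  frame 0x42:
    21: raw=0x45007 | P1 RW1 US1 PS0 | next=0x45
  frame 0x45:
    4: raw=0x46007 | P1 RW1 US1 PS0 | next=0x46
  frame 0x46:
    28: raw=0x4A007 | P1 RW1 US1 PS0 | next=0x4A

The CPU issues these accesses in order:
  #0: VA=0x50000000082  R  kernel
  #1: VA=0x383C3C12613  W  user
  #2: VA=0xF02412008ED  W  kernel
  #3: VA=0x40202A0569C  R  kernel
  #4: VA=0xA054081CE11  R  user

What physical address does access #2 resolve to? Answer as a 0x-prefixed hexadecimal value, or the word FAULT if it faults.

Per-access translation:
#0 VA=0x50000000082 (r,kernel):
  L0: frame=0x2A idx=10 entry=0x2B087 [P=1 RW=1 US=1 PS=1]
  → PA=0x2B082 (huge @L0)  (1 entries read)
#1 VA=0x383C3C12613 (w,user):
  L0: frame=0x2A idx=7 entry=0x2D007 [P=1 RW=1 US=1 PS=0]
  L1: frame=0x2D idx=15 entry=0x2F007 [P=1 RW=1 US=1 PS=0]
  L2: frame=0x2F idx=30 entry=0x32007 [P=1 RW=1 US=1 PS=0]
  L3: frame=0x32 idx=18 entry=0x35007 [P=1 RW=1 US=1 PS=0]
  → PA=0x35613  (4 entries read)
#2 VA=0xF02412008ED (w,kernel):
  L0: frame=0x2A idx=30 entry=0x36007 [P=1 RW=1 US=1 PS=0]
  L1: frame=0x36 idx=9 entry=0x37007 [P=1 RW=1 US=1 PS=0]
  L2: frame=0x37 idx=9 entry=0x39087 [P=1 RW=1 US=1 PS=1]
  → PA=0x398ED (huge @L2)  (3 entries read)
#3 VA=0x40202A0569C (r,kernel):
  L0: frame=0x2A idx=8 entry=0x3B007 [P=1 RW=1 US=1 PS=0]
  L1: frame=0x3B idx=8 entry=0x3C007 [P=1 RW=1 US=1 PS=0]
  L2: frame=0x3C idx=21 entry=0x3F007 [P=1 RW=1 US=1 PS=0]
  L3: frame=0x3F idx=5 entry=0x40007 [P=1 RW=1 US=1 PS=0]
  → PA=0x4069C  (4 entries read)
#4 VA=0xA054081CE11 (r,user):
  L0: frame=0x2A idx=20 entry=0x42007 [P=1 RW=1 US=1 PS=0]
  L1: frame=0x42 idx=21 entry=0x45007 [P=1 RW=1 US=1 PS=0]
  L2: frame=0x45 idx=4 entry=0x46007 [P=1 RW=1 US=1 PS=0]
  L3: frame=0x46 idx=28 entry=0x4A007 [P=1 RW=1 US=1 PS=0]
  → PA=0x4AE11  (4 entries read)

Access #2 PA: 0x398ED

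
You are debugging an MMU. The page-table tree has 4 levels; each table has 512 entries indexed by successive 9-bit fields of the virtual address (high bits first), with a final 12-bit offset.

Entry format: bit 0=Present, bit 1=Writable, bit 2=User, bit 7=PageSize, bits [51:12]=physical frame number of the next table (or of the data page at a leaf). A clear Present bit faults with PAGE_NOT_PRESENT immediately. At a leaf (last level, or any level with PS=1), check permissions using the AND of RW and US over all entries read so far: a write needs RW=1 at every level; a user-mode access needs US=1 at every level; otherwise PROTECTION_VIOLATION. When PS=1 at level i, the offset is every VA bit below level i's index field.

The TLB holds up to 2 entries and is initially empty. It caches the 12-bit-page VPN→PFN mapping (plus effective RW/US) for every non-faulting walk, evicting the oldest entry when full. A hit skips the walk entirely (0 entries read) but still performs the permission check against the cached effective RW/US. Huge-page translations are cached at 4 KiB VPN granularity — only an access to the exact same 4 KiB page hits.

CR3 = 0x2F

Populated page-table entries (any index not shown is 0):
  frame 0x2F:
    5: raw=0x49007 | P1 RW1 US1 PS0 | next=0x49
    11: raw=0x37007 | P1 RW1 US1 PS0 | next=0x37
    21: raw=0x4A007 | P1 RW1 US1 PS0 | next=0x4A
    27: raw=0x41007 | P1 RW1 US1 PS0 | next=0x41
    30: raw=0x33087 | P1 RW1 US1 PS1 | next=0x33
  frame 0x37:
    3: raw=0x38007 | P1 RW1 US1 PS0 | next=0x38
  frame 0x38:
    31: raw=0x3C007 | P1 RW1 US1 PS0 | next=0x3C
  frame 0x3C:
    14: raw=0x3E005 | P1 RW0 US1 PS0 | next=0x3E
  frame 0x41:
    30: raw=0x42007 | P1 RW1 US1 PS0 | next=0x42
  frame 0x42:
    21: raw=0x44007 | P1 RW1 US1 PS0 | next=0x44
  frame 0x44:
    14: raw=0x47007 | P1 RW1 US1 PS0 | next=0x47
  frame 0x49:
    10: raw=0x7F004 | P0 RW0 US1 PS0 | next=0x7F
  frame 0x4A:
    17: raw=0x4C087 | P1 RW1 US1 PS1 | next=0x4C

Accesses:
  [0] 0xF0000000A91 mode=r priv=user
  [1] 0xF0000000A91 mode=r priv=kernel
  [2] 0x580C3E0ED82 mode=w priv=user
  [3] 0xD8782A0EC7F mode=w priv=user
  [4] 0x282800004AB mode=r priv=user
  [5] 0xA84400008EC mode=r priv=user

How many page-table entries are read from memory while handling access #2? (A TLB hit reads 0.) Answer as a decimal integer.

Walk each access:
#0 VA=0xF0000000A91 (r,user):
  L0: frame=0x2F idx=30 entry=0x33087 [P=1 RW=1 US=1 PS=1]
  ⇒ phys 0x33A91 (huge @L0)  [1 reads]
#1 VA=0xF0000000A91 (r,kernel):
  TLB hit vpn=0xF0000000 → PA=0x33A91
#2 VA=0x580C3E0ED82 (w,user):
  L0: frame=0x2F idx=11 entry=0x37007 [P=1 RW=1 US=1 PS=0]
  L1: frame=0x37 idx=3 entry=0x38007 [P=1 RW=1 US=1 PS=0]
  L2: frame=0x38 idx=31 entry=0x3C007 [P=1 RW=1 US=1 PS=0]
  L3: frame=0x3C idx=14 entry=0x3E005 [P=1 RW=0 US=1 PS=0]
  ⇒ fault: PROTECTION_VIOLATION  — 4 lookups
#3 VA=0xD8782A0EC7F (w,user):
  L0: frame=0x2F idx=27 entry=0x41007 [P=1 RW=1 US=1 PS=0]
  L1: frame=0x41 idx=30 entry=0x42007 [P=1 RW=1 US=1 PS=0]
  L2: frame=0x42 idx=21 entry=0x44007 [P=1 RW=1 US=1 PS=0]
  L3: frame=0x44 idx=14 entry=0x47007 [P=1 RW=1 US=1 PS=0]
  ⇒ phys 0x47C7F  [4 reads]
#4 VA=0x282800004AB (r,user):
  L0: frame=0x2F idx=5 entry=0x49007 [P=1 RW=1 US=1 PS=0]
  L1: frame=0x49 idx=10 entry=0x7F004 [P=0 RW=0 US=1 PS=0]
  ⇒ fault: PAGE_NOT_PRESENT  — 2 lookups
#5 VA=0xA84400008EC (r,user):
  L0: frame=0x2F idx=21 entry=0x4A007 [P=1 RW=1 US=1 PS=0]
  L1: frame=0x4A idx=17 entry=0x4C087 [P=1 RW=1 US=1 PS=1]
  ⇒ phys 0x4C8EC (huge @L1)  [2 reads]

Entries read for #2: 4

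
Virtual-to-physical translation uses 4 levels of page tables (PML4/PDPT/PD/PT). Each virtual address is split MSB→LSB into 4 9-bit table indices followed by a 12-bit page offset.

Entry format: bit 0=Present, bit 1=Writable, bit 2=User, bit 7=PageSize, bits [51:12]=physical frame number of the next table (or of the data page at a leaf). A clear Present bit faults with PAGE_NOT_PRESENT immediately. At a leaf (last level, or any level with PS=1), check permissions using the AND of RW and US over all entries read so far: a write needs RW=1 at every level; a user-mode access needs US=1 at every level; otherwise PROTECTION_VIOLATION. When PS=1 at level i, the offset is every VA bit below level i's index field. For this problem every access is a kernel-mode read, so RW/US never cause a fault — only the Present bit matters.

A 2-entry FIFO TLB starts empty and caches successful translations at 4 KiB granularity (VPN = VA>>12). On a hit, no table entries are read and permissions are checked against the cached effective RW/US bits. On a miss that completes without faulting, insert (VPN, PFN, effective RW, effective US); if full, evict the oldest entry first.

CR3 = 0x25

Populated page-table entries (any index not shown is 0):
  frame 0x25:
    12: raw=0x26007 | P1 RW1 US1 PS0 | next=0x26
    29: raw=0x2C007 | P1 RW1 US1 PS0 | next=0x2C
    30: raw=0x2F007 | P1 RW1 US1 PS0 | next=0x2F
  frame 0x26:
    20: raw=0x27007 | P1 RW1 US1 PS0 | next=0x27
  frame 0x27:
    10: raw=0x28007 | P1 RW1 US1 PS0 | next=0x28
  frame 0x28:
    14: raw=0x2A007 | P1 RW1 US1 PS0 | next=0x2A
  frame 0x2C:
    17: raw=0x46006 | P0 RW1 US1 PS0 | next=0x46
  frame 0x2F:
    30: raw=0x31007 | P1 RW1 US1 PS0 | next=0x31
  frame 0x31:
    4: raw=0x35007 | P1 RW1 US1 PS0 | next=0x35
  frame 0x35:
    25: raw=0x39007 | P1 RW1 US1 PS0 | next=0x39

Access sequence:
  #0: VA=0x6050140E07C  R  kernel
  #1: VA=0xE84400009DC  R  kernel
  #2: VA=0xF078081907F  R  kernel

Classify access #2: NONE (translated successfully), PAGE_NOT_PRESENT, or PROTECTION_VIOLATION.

Per-access translation:
#0 VA=0x6050140E07C (r,kernel):
  L0: frame=0x25 idx=12 entry=0x26007 [P=1 RW=1 US=1 PS=0]
  L1: frame=0x26 idx=20 entry=0x27007 [P=1 RW=1 US=1 PS=0]
  L2: frame=0x27 idx=10 entry=0x28007 [P=1 RW=1 US=1 PS=0]
  L3: frame=0x28 idx=14 entry=0x2A007 [P=1 RW=1 US=1 PS=0]
  ✓ 0x2A07C  — 4 lookups
#1 VA=0xE84400009DC (r,kernel):
  L0: frame=0x25 idx=29 entry=0x2C007 [P=1 RW=1 US=1 PS=0]
  L1: frame=0x2C idx=17 entry=0x46006 [P=0 RW=1 US=1 PS=0]
  ⇒ fault: PAGE_NOT_PRESENT  — 2 lookups
#2 VA=0xF078081907F (r,kernel):
  L0: frame=0x25 idx=30 entry=0x2F007 [P=1 RW=1 US=1 PS=0]
  L1: frame=0x2F idx=30 entry=0x31007 [P=1 RW=1 US=1 PS=0]
  L2: frame=0x31 idx=4 entry=0x35007 [P=1 RW=1 US=1 PS=0]
  L3: frame=0x35 idx=25 entry=0x39007 [P=1 RW=1 US=1 PS=0]
  ✓ 0x3907F  — 4 lookups

Access #2 fault: NONE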